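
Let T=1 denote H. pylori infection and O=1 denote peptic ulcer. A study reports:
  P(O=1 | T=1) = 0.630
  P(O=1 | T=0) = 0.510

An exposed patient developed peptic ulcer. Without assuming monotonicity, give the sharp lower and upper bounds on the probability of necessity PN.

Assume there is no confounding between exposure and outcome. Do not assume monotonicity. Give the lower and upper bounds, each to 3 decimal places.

Let p₁ = 0.63, p₀ = 0.51.
Under exogeneity alone the bounds on PN are max{0,(p₁−p₀)/p₁} ≤ PN ≤ min{1,(1−p₀)/p₁}.
  lower = (p₁ − p₀)/p₁ = 0.12 / 0.63 ≈ 0.1905
  upper = min{1, (1 − p₀)/p₁} = 0.49 / 0.63 ≈ 0.7778

0.190 ≤ PN ≤ 0.778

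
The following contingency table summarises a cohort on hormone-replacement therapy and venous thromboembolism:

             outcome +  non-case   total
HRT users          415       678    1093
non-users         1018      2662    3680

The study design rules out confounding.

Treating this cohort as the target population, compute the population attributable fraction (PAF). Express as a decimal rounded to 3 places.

PAF ≈ 0.079

p₁ = P(outcome | exposed) = 415/1093 = 0.37969
p₀ = P(outcome | unexposed) = 1018/3680 = 0.27663
Exposure prevalence π = 1093/4773 = 0.229; overall risk P(Y=1) = 0.30023.
Under exogeneity, PAF = [P(Y=1) − p₀]/P(Y=1).
PAF = (0.30023 − 0.27663) / 0.30023 ≈ 0.0786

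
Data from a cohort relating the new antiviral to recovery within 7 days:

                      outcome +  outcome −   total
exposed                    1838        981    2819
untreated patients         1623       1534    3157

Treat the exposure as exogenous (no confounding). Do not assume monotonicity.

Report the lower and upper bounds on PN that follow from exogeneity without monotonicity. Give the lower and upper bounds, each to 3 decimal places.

p₁ = P(outcome | exposed) = 1838/2819 = 0.652
p₀ = P(outcome | unexposed) = 1623/3157 = 0.5141
Under exogeneity alone the bounds on PN are max{0,(p₁−p₀)/p₁} ≤ PN ≤ min{1,(1−p₀)/p₁}.
  lower = (p₁ − p₀)/p₁ = 0.13791 / 0.652 ≈ 0.2115
  upper = min{1, (1 − p₀)/p₁} = 0.4859 / 0.652 ≈ 0.7452

0.212 ≤ PN ≤ 0.745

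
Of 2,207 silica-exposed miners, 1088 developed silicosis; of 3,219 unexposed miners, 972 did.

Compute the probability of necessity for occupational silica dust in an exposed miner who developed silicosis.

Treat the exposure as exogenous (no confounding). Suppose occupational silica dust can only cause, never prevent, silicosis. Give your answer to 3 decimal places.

PN ≈ 0.387

p₁ = P(outcome | exposed) = 1088/2207 = 0.49298
p₀ = P(outcome | unexposed) = 972/3219 = 0.30196
Under exogeneity and monotonicity, PN = (p₁ − p₀) / p₁.
PN = (0.49298 − 0.30196) / 0.49298 = 0.19102 / 0.49298 ≈ 0.3875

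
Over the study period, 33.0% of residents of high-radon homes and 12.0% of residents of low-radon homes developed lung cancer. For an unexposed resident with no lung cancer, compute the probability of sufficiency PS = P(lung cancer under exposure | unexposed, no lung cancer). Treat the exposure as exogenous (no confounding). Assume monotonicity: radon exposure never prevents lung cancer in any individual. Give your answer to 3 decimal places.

PS ≈ 0.239

p₁ = 0.33, p₀ = 0.12.
Under exogeneity and monotonicity, PS = (p₁ − p₀) / (1 − p₀).
PS = (0.33 − 0.12) / (1 − 0.12) = 0.21 / 0.88 ≈ 0.2386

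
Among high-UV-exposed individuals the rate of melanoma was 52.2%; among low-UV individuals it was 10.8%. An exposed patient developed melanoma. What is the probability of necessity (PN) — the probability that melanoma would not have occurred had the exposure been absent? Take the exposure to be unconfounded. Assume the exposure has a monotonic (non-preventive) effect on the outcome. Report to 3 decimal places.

PN ≈ 0.793

p₁ = 0.522, p₀ = 0.108.
Under exogeneity and monotonicity, PN = (p₁ − p₀) / p₁.
PN = (0.522 − 0.108) / 0.522 = 0.414 / 0.522 ≈ 0.7931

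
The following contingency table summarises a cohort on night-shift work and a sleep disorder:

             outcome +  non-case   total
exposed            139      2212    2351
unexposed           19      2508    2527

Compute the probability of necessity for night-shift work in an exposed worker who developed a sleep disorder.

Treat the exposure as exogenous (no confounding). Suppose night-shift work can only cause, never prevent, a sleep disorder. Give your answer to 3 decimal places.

p₁ = P(outcome | exposed) = 139/2351 = 0.059124
p₀ = P(outcome | unexposed) = 19/2527 = 0.0075188
Under exogeneity and monotonicity, PN = (p₁ − p₀)/p₁.
PN = (0.059124 − 0.0075188) / 0.059124 ≈ 0.8728

PN ≈ 0.873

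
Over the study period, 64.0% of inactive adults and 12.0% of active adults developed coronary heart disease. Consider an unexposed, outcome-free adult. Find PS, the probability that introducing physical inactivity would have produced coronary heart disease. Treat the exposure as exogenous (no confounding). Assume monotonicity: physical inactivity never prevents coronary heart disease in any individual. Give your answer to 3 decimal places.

p₁ = 0.64, p₀ = 0.12.
Under exogeneity and monotonicity, PS = (p₁ − p₀) / (1 − p₀).
PS = (0.64 − 0.12) / (1 − 0.12) = 0.52 / 0.88 ≈ 0.5909

PS ≈ 0.591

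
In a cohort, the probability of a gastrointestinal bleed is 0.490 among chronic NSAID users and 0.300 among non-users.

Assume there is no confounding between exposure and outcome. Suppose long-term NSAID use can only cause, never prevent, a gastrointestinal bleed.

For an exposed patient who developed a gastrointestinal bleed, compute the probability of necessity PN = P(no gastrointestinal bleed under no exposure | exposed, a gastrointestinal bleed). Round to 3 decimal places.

PN ≈ 0.388

Let p₁ = 0.49, p₀ = 0.3.
Under exogeneity and monotonicity, PN = (p₁ − p₀) / p₁.
PN = (0.49 − 0.3) / 0.49 = 0.19 / 0.49 ≈ 0.3878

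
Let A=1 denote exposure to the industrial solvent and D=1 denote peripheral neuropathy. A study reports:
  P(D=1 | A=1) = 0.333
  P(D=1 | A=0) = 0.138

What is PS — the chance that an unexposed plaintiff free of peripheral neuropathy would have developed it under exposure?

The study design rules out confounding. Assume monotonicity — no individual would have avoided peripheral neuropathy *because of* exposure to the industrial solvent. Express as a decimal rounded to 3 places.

Let p₁ = 0.333, p₀ = 0.138.
Under exogeneity and monotonicity, PS = (p₁ − p₀) / (1 − p₀).
PS = (0.333 − 0.138) / (1 − 0.138) = 0.195 / 0.862 ≈ 0.2262

PS ≈ 0.226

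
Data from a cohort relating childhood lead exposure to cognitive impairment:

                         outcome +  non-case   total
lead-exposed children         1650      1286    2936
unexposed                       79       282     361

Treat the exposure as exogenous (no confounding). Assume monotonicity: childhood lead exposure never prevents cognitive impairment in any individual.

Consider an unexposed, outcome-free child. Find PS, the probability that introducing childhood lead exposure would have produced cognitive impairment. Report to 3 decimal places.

p₁ = P(outcome | exposed) = 1650/2936 = 0.56199
p₀ = P(outcome | unexposed) = 79/361 = 0.21884
Under exogeneity and monotonicity, PS = (p₁ − p₀)/(1 − p₀).
PS = (0.56199 − 0.21884) / 0.78116 ≈ 0.4393

PS ≈ 0.439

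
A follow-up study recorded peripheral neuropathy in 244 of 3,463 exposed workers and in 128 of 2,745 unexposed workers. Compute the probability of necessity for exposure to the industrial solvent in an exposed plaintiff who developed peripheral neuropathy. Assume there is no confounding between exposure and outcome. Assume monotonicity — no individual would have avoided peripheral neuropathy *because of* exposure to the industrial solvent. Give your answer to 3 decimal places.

p₁ = P(outcome | exposed) = 244/3463 = 0.070459
p₀ = P(outcome | unexposed) = 128/2745 = 0.04663
Under exogeneity and monotonicity, PN = (p₁ − p₀) / p₁.
PN = (0.070459 − 0.04663) / 0.070459 = 0.023829 / 0.070459 ≈ 0.3382

PN ≈ 0.338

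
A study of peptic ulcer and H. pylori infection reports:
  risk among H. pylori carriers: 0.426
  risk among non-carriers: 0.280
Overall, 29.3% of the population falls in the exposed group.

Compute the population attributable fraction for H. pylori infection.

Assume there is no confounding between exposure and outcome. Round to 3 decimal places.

Let p₁ = 0.426, p₀ = 0.28.
Overall risk P(Y=1) = π·p₁ + (1−π)·p₀ = 0.293×0.426 + 0.707×0.28 = 0.32278.
Under exogeneity, PAF = [P(Y=1) − p₀] / P(Y=1).
PAF = (0.32278 − 0.28) / 0.32278 ≈ 0.1325

PAF ≈ 0.133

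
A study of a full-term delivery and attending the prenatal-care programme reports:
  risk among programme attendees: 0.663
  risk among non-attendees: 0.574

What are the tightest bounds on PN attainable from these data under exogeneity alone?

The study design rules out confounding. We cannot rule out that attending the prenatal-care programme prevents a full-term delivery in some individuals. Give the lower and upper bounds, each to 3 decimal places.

Let p₁ = 0.663, p₀ = 0.574.
Under exogeneity alone the bounds on PN are max{0,(p₁−p₀)/p₁} ≤ PN ≤ min{1,(1−p₀)/p₁}.
  lower = (p₁ − p₀)/p₁ = 0.089 / 0.663 ≈ 0.1342
  upper = min{1, (1 − p₀)/p₁} = 0.426 / 0.663 ≈ 0.6425

0.134 ≤ PN ≤ 0.643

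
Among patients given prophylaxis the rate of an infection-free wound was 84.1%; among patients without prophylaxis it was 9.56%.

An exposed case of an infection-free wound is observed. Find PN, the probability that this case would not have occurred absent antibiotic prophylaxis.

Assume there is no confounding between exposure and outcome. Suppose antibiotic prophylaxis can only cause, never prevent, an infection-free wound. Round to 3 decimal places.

PN ≈ 0.886

p₁ = 0.841, p₀ = 0.0956.
Under exogeneity and monotonicity, PN = (p₁ − p₀) / p₁.
PN = (0.841 − 0.0956) / 0.841 = 0.7454 / 0.841 ≈ 0.8863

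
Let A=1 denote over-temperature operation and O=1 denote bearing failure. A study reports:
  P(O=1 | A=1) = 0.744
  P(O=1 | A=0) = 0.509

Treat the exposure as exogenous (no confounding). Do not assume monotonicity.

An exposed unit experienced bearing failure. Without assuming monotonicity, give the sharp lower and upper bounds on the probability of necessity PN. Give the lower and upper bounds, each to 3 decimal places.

Let p₁ = 0.744, p₀ = 0.509.
Under exogeneity alone the bounds on PN are max{0,(p₁−p₀)/p₁} ≤ PN ≤ min{1,(1−p₀)/p₁}.
  lower = (p₁ − p₀)/p₁ = 0.235 / 0.744 ≈ 0.3159
  upper = min{1, (1 − p₀)/p₁} = 0.491 / 0.744 ≈ 0.6599

0.316 ≤ PN ≤ 0.660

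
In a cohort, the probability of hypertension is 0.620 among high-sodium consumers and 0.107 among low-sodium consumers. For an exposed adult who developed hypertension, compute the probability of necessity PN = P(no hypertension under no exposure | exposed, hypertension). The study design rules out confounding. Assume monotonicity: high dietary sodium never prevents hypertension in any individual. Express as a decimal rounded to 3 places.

Let p₁ = 0.62, p₀ = 0.107.
Under exogeneity and monotonicity, PN = (p₁ − p₀) / p₁.
PN = (0.62 − 0.107) / 0.62 = 0.513 / 0.62 ≈ 0.8274

PN ≈ 0.827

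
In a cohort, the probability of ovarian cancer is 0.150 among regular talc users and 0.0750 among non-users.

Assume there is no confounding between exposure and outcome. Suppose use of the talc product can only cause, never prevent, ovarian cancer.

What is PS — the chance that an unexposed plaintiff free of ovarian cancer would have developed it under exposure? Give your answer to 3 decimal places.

Let p₁ = 0.15, p₀ = 0.075.
Under exogeneity and monotonicity, PS = (p₁ − p₀) / (1 − p₀).
PS = (0.15 − 0.075) / (1 − 0.075) = 0.075 / 0.925 ≈ 0.0811

PS ≈ 0.081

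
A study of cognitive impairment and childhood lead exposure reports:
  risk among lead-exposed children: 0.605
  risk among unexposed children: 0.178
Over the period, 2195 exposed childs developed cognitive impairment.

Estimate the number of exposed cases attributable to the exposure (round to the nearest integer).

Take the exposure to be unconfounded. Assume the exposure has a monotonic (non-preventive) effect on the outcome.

about 1549 cases

Let p₁ = 0.605, p₀ = 0.178.
PN = (p₁ − p₀)/p₁ = (0.605 − 0.178) / 0.605 ≈ 0.70579.
Attributable cases ≈ PN × (exposed cases) = 0.70579 × 2195 ≈ 1549.20.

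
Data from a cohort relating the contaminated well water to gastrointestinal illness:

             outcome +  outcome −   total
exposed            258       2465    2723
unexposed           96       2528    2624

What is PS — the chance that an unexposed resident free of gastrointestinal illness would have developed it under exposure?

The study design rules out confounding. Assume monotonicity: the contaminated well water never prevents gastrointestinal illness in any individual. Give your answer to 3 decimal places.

PS ≈ 0.060

p₁ = P(outcome | exposed) = 258/2723 = 0.094748
p₀ = P(outcome | unexposed) = 96/2624 = 0.036585
Under exogeneity and monotonicity, PS = (p₁ − p₀) / (1 − p₀).
PS = (0.094748 − 0.036585) / (1 − 0.036585) = 0.058163 / 0.96341 ≈ 0.0604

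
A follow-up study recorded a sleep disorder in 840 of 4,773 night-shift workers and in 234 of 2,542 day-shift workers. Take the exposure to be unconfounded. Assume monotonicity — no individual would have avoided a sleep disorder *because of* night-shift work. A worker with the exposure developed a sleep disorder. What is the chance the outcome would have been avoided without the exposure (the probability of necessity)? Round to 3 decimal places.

PN ≈ 0.477

p₁ = P(outcome | exposed) = 840/4773 = 0.17599
p₀ = P(outcome | unexposed) = 234/2542 = 0.092054
Under exogeneity and monotonicity, PN = (p₁ − p₀) / p₁.
PN = (0.17599 − 0.092054) / 0.17599 = 0.083936 / 0.17599 ≈ 0.4769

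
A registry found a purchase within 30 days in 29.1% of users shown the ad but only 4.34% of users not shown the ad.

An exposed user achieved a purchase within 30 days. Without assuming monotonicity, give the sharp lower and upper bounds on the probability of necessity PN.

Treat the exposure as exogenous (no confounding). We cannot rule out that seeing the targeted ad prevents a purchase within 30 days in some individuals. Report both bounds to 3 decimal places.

p₁ = 0.291, p₀ = 0.0434.
Under exogeneity alone the bounds on PN are max{0,(p₁−p₀)/p₁} ≤ PN ≤ min{1,(1−p₀)/p₁}.
  lower = (p₁ − p₀)/p₁ = 0.2476 / 0.291 ≈ 0.8509
  upper = min{1, (1 − p₀)/p₁} = 0.9566 / 0.291 ≈ 3.2873 → capped at 1

0.851 ≤ PN ≤ 1.000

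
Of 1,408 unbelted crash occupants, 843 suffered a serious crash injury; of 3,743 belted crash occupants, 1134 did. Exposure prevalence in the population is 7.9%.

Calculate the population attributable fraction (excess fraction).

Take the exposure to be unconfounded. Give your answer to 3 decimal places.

PAF ≈ 0.072

p₁ = P(outcome | exposed) = 843/1408 = 0.59872
p₀ = P(outcome | unexposed) = 1134/3743 = 0.30297
Overall risk P(Y=1) = π·p₁ + (1−π)·p₀ = 0.079×0.59872 + 0.921×0.30297 = 0.32633.
Under exogeneity, PAF = [P(Y=1) − p₀] / P(Y=1).
PAF = (0.32633 − 0.30297) / 0.32633 ≈ 0.0716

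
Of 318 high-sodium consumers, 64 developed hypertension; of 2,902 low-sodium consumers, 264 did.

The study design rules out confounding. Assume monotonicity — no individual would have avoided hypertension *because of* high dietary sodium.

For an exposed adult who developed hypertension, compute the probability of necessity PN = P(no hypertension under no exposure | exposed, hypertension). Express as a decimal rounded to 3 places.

PN ≈ 0.548

p₁ = P(outcome | exposed) = 64/318 = 0.20126
p₀ = P(outcome | unexposed) = 264/2902 = 0.090972
Under exogeneity and monotonicity, PN = (p₁ − p₀) / p₁.
PN = (0.20126 − 0.090972) / 0.20126 = 0.11029 / 0.20126 ≈ 0.5480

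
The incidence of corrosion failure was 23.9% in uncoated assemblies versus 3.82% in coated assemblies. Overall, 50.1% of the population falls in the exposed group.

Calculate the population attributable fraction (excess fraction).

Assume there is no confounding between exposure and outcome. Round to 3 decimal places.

PAF ≈ 0.725

p₁ = 0.239, p₀ = 0.0382.
Overall risk P(Y=1) = π·p₁ + (1−π)·p₀ = 0.501×0.239 + 0.499×0.0382 = 0.1388.
Under exogeneity, PAF = [P(Y=1) − p₀] / P(Y=1).
PAF = (0.1388 − 0.0382) / 0.1388 ≈ 0.7248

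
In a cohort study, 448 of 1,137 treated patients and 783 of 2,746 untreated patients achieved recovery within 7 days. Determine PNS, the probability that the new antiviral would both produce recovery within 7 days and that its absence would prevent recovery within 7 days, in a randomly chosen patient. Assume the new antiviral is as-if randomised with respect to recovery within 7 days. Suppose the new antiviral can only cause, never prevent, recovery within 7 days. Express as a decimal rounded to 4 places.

p₁ = P(outcome | exposed) = 448/1137 = 0.39402
p₀ = P(outcome | unexposed) = 783/2746 = 0.28514
Under exogeneity and monotonicity, PNS = p₁ − p₀.
PNS = 0.39402 − 0.28514 = 0.10888

PNS ≈ 0.1089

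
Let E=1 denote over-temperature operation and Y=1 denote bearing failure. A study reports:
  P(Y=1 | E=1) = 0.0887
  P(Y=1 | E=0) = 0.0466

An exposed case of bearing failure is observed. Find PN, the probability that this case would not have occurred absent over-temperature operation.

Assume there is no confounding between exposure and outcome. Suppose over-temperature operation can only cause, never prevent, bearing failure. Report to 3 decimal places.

PN ≈ 0.475

Let p₁ = 0.0887, p₀ = 0.0466.
Under exogeneity and monotonicity, PN = (p₁ − p₀) / p₁.
PN = (0.0887 − 0.0466) / 0.0887 = 0.0421 / 0.0887 ≈ 0.4746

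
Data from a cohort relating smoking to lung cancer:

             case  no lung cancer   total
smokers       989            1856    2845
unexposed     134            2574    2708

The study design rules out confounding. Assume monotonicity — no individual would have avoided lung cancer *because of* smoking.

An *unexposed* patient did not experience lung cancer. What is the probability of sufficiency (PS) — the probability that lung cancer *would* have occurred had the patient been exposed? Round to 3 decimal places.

p₁ = P(outcome | exposed) = 989/2845 = 0.34763
p₀ = P(outcome | unexposed) = 134/2708 = 0.049483
Under exogeneity and monotonicity, PS = (p₁ − p₀)/(1 − p₀).
PS = (0.34763 − 0.049483) / 0.95052 ≈ 0.3137

PS ≈ 0.314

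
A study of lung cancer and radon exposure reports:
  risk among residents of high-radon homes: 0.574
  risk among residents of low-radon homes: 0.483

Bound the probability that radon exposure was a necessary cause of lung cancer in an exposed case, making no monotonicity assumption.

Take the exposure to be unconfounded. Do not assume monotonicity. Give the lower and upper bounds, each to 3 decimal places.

Let p₁ = 0.574, p₀ = 0.483.
Under exogeneity alone the bounds on PN are max{0,(p₁−p₀)/p₁} ≤ PN ≤ min{1,(1−p₀)/p₁}.
  lower = (p₁ − p₀)/p₁ = 0.091 / 0.574 ≈ 0.1585
  upper = min{1, (1 − p₀)/p₁} = 0.517 / 0.574 ≈ 0.9007

0.159 ≤ PN ≤ 0.901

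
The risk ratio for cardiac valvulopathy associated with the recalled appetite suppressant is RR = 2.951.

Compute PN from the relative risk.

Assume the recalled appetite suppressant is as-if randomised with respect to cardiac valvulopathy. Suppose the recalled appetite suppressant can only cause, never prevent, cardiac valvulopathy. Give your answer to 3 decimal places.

PN ≈ 0.661

Under exogeneity and monotonicity, PN = (RR − 1) / RR = 1 − 1/RR.
PN = (2.951 − 1) / 2.951 = 1.951 / 2.951 ≈ 0.6611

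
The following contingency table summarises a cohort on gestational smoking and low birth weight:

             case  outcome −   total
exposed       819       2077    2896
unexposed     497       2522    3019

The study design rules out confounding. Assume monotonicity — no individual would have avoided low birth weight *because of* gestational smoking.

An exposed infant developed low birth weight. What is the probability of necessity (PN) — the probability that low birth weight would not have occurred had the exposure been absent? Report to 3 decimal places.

PN ≈ 0.418

p₁ = P(outcome | exposed) = 819/2896 = 0.2828
p₀ = P(outcome | unexposed) = 497/3019 = 0.16462
Under exogeneity and monotonicity, PN = (p₁ − p₀)/p₁.
PN = (0.2828 − 0.16462) / 0.2828 ≈ 0.4179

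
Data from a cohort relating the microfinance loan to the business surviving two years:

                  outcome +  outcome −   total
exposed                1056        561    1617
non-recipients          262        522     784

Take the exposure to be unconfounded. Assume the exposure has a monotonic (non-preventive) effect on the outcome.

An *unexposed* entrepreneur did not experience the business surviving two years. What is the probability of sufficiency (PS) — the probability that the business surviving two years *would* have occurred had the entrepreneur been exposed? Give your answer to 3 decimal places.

PS ≈ 0.479

p₁ = P(outcome | exposed) = 1056/1617 = 0.65306
p₀ = P(outcome | unexposed) = 262/784 = 0.33418
Under exogeneity and monotonicity, PS = (p₁ − p₀) / (1 − p₀).
PS = (0.65306 − 0.33418) / (1 − 0.33418) = 0.31888 / 0.66582 ≈ 0.4789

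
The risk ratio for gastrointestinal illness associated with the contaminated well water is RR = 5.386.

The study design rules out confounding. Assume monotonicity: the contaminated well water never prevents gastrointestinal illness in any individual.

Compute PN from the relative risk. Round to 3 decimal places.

Under exogeneity and monotonicity, PN = (RR − 1) / RR = 1 − 1/RR.
PN = (5.386 − 1) / 5.386 = 4.386 / 5.386 ≈ 0.8143

PN ≈ 0.814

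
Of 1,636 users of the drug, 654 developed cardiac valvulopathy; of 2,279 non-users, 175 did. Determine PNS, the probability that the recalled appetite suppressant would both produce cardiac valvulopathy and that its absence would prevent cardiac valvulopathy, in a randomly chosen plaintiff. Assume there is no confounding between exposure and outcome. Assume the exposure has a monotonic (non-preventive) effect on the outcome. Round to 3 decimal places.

PNS ≈ 0.323

p₁ = P(outcome | exposed) = 654/1636 = 0.39976
p₀ = P(outcome | unexposed) = 175/2279 = 0.076788
Under exogeneity and monotonicity, PNS = p₁ − p₀.
PNS = 0.39976 − 0.076788 = 0.32297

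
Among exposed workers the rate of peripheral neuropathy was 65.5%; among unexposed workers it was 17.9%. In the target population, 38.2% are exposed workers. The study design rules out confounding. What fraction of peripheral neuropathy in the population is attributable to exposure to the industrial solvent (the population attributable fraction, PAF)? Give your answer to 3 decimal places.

PAF ≈ 0.504

p₁ = 0.655, p₀ = 0.179.
Overall risk P(Y=1) = π·p₁ + (1−π)·p₀ = 0.382×0.655 + 0.618×0.179 = 0.36083.
Under exogeneity, PAF = [P(Y=1) − p₀] / P(Y=1).
PAF = (0.36083 − 0.179) / 0.36083 ≈ 0.5039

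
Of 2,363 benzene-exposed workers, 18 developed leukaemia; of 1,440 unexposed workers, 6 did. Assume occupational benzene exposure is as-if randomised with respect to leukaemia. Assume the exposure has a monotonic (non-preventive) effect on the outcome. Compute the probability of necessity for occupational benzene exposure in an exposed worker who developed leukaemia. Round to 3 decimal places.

p₁ = P(outcome | exposed) = 18/2363 = 0.0076174
p₀ = P(outcome | unexposed) = 6/1440 = 0.0041667
Under exogeneity and monotonicity, PN = (p₁ − p₀) / p₁.
PN = (0.0076174 − 0.0041667) / 0.0076174 = 0.0034508 / 0.0076174 ≈ 0.4530

PN ≈ 0.453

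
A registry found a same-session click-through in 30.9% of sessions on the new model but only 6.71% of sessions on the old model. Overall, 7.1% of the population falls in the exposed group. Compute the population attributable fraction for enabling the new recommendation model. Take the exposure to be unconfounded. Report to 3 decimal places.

PAF ≈ 0.204

p₁ = 0.309, p₀ = 0.0671.
Overall risk P(Y=1) = π·p₁ + (1−π)·p₀ = 0.071×0.309 + 0.929×0.0671 = 0.084275.
Under exogeneity, PAF = [P(Y=1) − p₀] / P(Y=1).
PAF = (0.084275 − 0.0671) / 0.084275 ≈ 0.2038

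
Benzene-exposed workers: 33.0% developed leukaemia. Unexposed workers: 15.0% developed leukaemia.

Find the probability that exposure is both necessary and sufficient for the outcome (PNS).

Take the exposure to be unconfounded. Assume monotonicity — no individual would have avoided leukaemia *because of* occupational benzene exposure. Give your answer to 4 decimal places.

p₁ = 0.33, p₀ = 0.15.
Under exogeneity and monotonicity, PNS = p₁ − p₀.
PNS = 0.33 − 0.15 = 0.18

PNS ≈ 0.1800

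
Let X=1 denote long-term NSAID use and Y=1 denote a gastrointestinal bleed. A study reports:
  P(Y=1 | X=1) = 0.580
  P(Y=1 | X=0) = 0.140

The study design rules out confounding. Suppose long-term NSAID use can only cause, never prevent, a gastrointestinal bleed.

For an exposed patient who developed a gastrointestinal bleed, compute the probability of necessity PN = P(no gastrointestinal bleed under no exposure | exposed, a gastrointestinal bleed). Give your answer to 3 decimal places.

Let p₁ = 0.58, p₀ = 0.14.
Under exogeneity and monotonicity, PN = (p₁ − p₀) / p₁.
PN = (0.58 − 0.14) / 0.58 = 0.44 / 0.58 ≈ 0.7586

PN ≈ 0.759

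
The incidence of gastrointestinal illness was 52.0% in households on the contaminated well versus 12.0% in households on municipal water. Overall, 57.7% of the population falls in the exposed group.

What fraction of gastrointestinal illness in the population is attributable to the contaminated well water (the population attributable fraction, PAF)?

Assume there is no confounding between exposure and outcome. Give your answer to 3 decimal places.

p₁ = 0.52, p₀ = 0.12.
Overall risk P(Y=1) = π·p₁ + (1−π)·p₀ = 0.577×0.52 + 0.423×0.12 = 0.3508.
Under exogeneity, PAF = [P(Y=1) − p₀] / P(Y=1).
PAF = (0.3508 − 0.12) / 0.3508 ≈ 0.6579

PAF ≈ 0.658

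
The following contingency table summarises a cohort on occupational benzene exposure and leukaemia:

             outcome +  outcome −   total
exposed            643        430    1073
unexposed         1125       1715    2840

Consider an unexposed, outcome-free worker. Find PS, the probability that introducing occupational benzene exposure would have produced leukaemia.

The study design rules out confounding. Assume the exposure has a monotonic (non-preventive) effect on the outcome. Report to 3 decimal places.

p₁ = P(outcome | exposed) = 643/1073 = 0.59925
p₀ = P(outcome | unexposed) = 1125/2840 = 0.39613
Under exogeneity and monotonicity, PS = (p₁ − p₀)/(1 − p₀).
PS = (0.59925 − 0.39613) / 0.60387 ≈ 0.3364

PS ≈ 0.336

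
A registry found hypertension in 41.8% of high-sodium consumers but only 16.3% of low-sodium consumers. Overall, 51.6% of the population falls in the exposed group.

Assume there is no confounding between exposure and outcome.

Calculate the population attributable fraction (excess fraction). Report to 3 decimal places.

p₁ = 0.418, p₀ = 0.163.
Overall risk P(Y=1) = π·p₁ + (1−π)·p₀ = 0.516×0.418 + 0.484×0.163 = 0.29458.
Under exogeneity, PAF = [P(Y=1) − p₀] / P(Y=1).
PAF = (0.29458 − 0.163) / 0.29458 ≈ 0.4467

PAF ≈ 0.447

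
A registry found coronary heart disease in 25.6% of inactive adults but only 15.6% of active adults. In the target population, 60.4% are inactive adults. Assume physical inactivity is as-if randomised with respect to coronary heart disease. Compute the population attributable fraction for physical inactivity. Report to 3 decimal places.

PAF ≈ 0.279

p₁ = 0.256, p₀ = 0.156.
Overall risk P(Y=1) = π·p₁ + (1−π)·p₀ = 0.604×0.256 + 0.396×0.156 = 0.2164.
Under exogeneity, PAF = [P(Y=1) − p₀] / P(Y=1).
PAF = (0.2164 − 0.156) / 0.2164 ≈ 0.2791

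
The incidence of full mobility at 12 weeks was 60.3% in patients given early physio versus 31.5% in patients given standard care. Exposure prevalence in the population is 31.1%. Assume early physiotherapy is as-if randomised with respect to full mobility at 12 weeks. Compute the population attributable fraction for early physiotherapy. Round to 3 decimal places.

PAF ≈ 0.221

p₁ = 0.603, p₀ = 0.315.
Overall risk P(Y=1) = π·p₁ + (1−π)·p₀ = 0.311×0.603 + 0.689×0.315 = 0.40457.
Under exogeneity, PAF = [P(Y=1) − p₀] / P(Y=1).
PAF = (0.40457 − 0.315) / 0.40457 ≈ 0.2214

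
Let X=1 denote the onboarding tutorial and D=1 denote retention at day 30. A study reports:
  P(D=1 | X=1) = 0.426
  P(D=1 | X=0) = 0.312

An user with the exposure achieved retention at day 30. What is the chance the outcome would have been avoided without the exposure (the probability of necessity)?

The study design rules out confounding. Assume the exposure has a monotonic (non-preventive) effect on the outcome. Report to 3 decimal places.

Let p₁ = 0.426, p₀ = 0.312.
Under exogeneity and monotonicity, PN = (p₁ − p₀) / p₁.
PN = (0.426 − 0.312) / 0.426 = 0.114 / 0.426 ≈ 0.2676

PN ≈ 0.268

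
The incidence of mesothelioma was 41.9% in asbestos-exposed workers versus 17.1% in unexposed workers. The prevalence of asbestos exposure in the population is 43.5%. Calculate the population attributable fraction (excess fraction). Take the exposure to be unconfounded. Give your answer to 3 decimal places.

PAF ≈ 0.387

p₁ = 0.419, p₀ = 0.171.
Overall risk P(Y=1) = π·p₁ + (1−π)·p₀ = 0.435×0.419 + 0.565×0.171 = 0.27888.
Under exogeneity, PAF = [P(Y=1) − p₀] / P(Y=1).
PAF = (0.27888 − 0.171) / 0.27888 ≈ 0.3868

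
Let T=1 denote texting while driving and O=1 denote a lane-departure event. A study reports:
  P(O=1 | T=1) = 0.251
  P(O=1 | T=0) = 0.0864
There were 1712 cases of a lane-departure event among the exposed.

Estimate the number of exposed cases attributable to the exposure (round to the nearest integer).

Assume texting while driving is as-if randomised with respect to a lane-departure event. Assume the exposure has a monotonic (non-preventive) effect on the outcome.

Let p₁ = 0.251, p₀ = 0.0864.
PN = (p₁ − p₀)/p₁ = (0.251 − 0.0864) / 0.251 ≈ 0.65578.
Attributable cases ≈ PN × (exposed cases) = 0.65578 × 1712 ≈ 1122.69.

about 1123 cases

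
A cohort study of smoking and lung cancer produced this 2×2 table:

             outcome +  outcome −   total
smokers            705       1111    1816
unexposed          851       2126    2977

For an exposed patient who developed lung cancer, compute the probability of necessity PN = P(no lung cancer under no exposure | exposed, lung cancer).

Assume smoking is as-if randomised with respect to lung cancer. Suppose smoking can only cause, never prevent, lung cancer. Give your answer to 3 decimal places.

PN ≈ 0.264

p₁ = P(outcome | exposed) = 705/1816 = 0.38822
p₀ = P(outcome | unexposed) = 851/2977 = 0.28586
Under exogeneity and monotonicity, PN = (p₁ − p₀) / p₁.
PN = (0.38822 − 0.28586) / 0.38822 = 0.10236 / 0.38822 ≈ 0.2637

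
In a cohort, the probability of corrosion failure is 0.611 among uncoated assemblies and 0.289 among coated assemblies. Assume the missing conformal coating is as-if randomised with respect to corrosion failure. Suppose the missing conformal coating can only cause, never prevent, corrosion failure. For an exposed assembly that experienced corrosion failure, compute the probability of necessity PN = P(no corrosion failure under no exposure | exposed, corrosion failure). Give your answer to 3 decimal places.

PN ≈ 0.527

Let p₁ = 0.611, p₀ = 0.289.
Under exogeneity and monotonicity, PN = (p₁ − p₀) / p₁.
PN = (0.611 − 0.289) / 0.611 = 0.322 / 0.611 ≈ 0.5270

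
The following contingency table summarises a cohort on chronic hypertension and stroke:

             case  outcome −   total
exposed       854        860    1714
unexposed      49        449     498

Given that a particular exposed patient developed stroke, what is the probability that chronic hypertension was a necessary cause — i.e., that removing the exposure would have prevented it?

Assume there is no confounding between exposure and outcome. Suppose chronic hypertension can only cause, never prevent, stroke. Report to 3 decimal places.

p₁ = P(outcome | exposed) = 854/1714 = 0.49825
p₀ = P(outcome | unexposed) = 49/498 = 0.098394
Under exogeneity and monotonicity, PN = (p₁ − p₀)/p₁.
PN = (0.49825 − 0.098394) / 0.49825 ≈ 0.8025

PN ≈ 0.803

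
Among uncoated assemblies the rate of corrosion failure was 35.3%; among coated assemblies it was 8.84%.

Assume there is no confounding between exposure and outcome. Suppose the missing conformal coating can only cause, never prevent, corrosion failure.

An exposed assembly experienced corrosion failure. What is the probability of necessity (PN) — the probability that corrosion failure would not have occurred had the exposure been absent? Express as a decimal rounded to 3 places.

PN ≈ 0.750

p₁ = 0.353, p₀ = 0.0884.
Under exogeneity and monotonicity, PN = (p₁ − p₀) / p₁.
PN = (0.353 − 0.0884) / 0.353 = 0.2646 / 0.353 ≈ 0.7496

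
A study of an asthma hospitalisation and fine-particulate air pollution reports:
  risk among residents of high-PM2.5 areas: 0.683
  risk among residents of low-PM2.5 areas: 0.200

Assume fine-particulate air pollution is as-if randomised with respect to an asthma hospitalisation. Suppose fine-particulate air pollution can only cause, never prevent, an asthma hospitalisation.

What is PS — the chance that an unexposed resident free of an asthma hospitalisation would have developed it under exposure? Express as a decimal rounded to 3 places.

PS ≈ 0.604

Let p₁ = 0.683, p₀ = 0.2.
Under exogeneity and monotonicity, PS = (p₁ − p₀) / (1 − p₀).
PS = (0.683 − 0.2) / (1 − 0.2) = 0.483 / 0.8 ≈ 0.6038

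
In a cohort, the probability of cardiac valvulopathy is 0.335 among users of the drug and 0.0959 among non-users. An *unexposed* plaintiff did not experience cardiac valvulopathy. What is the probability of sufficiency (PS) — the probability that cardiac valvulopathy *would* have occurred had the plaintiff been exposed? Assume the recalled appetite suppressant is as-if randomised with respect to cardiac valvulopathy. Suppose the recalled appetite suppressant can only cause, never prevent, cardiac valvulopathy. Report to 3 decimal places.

PS ≈ 0.264

Let p₁ = 0.335, p₀ = 0.0959.
Under exogeneity and monotonicity, PS = (p₁ − p₀) / (1 − p₀).
PS = (0.335 − 0.0959) / (1 − 0.0959) = 0.2391 / 0.9041 ≈ 0.2645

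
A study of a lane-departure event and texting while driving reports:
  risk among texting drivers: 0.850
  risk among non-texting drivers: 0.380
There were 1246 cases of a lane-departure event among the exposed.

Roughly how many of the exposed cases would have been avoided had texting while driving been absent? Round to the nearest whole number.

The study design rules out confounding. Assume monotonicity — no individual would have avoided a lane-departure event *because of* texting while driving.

Let p₁ = 0.85, p₀ = 0.38.
PN = (p₁ − p₀)/p₁ = (0.85 − 0.38) / 0.85 ≈ 0.55294.
Attributable cases ≈ PN × (exposed cases) = 0.55294 × 1246 ≈ 688.96.

about 689 cases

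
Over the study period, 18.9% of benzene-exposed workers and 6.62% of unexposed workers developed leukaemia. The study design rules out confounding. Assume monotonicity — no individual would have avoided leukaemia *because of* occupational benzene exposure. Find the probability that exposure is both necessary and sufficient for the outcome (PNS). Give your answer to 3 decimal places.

p₁ = 0.189, p₀ = 0.0662.
Under exogeneity and monotonicity, PNS = p₁ − p₀.
PNS = 0.189 − 0.0662 = 0.1228

PNS ≈ 0.123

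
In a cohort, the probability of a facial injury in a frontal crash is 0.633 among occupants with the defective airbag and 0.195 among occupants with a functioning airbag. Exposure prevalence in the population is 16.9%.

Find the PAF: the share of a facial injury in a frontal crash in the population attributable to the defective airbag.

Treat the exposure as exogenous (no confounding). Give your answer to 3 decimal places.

PAF ≈ 0.275

Let p₁ = 0.633, p₀ = 0.195.
Overall risk P(Y=1) = π·p₁ + (1−π)·p₀ = 0.169×0.633 + 0.831×0.195 = 0.26902.
Under exogeneity, PAF = [P(Y=1) − p₀] / P(Y=1).
PAF = (0.26902 − 0.195) / 0.26902 ≈ 0.2752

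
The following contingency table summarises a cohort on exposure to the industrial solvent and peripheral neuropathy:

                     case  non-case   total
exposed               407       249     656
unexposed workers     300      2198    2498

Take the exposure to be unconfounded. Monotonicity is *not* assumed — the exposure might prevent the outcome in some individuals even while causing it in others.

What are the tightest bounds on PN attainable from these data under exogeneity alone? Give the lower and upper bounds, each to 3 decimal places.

0.806 ≤ PN ≤ 1.000

p₁ = P(outcome | exposed) = 407/656 = 0.62043
p₀ = P(outcome | unexposed) = 300/2498 = 0.1201
Under exogeneity alone the bounds on PN are max{0,(p₁−p₀)/p₁} ≤ PN ≤ min{1,(1−p₀)/p₁}.
  lower = (p₁ − p₀)/p₁ = 0.50033 / 0.62043 ≈ 0.8064
  upper = min{1, (1 − p₀)/p₁} = 0.8799 / 0.62043 ≈ 1.4182 → capped at 1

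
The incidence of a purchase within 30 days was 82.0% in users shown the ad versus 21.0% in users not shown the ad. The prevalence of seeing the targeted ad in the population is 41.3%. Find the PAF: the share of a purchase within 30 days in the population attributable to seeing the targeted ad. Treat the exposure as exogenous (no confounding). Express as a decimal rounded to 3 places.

p₁ = 0.82, p₀ = 0.21.
Overall risk P(Y=1) = π·p₁ + (1−π)·p₀ = 0.413×0.82 + 0.587×0.21 = 0.46193.
Under exogeneity, PAF = [P(Y=1) − p₀] / P(Y=1).
PAF = (0.46193 − 0.21) / 0.46193 ≈ 0.5454

PAF ≈ 0.545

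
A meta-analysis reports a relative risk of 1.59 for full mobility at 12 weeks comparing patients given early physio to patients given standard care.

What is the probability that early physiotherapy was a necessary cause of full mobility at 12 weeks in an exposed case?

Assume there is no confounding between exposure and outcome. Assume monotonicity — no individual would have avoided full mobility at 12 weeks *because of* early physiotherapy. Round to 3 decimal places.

Under exogeneity and monotonicity, PN = (RR − 1) / RR = 1 − 1/RR.
PN = (1.59 − 1) / 1.59 = 0.59 / 1.59 ≈ 0.3711

PN ≈ 0.371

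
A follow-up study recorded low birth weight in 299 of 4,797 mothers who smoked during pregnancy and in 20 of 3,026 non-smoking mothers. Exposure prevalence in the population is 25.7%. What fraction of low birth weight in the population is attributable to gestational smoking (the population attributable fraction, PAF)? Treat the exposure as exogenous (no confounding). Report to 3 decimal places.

PAF ≈ 0.684

p₁ = P(outcome | exposed) = 299/4797 = 0.062331
p₀ = P(outcome | unexposed) = 20/3026 = 0.0066094
Overall risk P(Y=1) = π·p₁ + (1−π)·p₀ = 0.257×0.062331 + 0.743×0.0066094 = 0.02093.
Under exogeneity, PAF = [P(Y=1) − p₀] / P(Y=1).
PAF = (0.02093 − 0.0066094) / 0.02093 ≈ 0.6842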